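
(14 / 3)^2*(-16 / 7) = -448 / 9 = -49.78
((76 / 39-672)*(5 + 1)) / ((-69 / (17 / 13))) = 888488 / 11661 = 76.19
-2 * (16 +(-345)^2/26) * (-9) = 82689.92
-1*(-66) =66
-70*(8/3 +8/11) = -7840/33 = -237.58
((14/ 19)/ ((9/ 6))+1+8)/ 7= 541/ 399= 1.36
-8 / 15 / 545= -8 / 8175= -0.00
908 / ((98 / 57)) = 25878 / 49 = 528.12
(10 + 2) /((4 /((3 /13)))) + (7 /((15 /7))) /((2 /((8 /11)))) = 4033 /2145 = 1.88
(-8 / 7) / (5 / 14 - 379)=0.00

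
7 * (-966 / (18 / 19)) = -21413 / 3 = -7137.67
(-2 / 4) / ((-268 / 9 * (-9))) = -1 / 536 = -0.00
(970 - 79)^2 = 793881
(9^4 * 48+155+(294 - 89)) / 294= 52548 / 49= 1072.41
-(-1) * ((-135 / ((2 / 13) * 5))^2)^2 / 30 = 5059495467 / 160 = 31621846.67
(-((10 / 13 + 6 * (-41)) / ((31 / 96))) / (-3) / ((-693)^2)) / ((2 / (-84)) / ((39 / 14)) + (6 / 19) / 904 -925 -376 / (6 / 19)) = 876113408 / 3516515026147431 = 0.00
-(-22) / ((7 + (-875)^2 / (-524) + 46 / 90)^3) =-0.00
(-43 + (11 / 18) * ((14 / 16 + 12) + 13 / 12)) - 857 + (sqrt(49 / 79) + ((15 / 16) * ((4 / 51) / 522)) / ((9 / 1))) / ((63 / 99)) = -3987095485 / 4472496 + 11 * sqrt(79) / 79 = -890.23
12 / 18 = 2 / 3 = 0.67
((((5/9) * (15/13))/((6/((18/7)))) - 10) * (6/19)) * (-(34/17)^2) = 21240/1729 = 12.28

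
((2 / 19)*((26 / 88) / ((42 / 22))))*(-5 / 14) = -65 / 11172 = -0.01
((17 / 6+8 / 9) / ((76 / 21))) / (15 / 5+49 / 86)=20167 / 69996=0.29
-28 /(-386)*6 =84 /193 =0.44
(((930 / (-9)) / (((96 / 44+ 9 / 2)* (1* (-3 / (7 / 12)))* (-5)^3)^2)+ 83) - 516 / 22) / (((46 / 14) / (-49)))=-3070889429923 / 3458193750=-888.00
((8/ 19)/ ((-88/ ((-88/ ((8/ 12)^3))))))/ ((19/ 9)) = 243/ 361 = 0.67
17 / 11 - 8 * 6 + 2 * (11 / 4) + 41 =1 / 22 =0.05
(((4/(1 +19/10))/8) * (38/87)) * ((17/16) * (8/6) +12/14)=18145/105966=0.17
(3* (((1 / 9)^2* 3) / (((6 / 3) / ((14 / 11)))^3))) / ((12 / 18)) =343 / 7986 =0.04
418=418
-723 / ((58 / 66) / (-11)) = 262449 / 29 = 9049.97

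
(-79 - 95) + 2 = -172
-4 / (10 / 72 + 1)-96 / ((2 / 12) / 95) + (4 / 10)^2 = -56091436 / 1025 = -54723.35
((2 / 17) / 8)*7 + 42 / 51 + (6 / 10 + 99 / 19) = 43521 / 6460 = 6.74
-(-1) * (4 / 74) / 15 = 2 / 555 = 0.00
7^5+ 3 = 16810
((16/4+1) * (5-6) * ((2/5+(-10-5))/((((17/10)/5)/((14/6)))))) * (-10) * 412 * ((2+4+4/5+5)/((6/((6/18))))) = -621069400/459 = -1353092.37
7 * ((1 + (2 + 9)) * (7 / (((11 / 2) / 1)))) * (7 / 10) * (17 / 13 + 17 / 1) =979608 / 715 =1370.08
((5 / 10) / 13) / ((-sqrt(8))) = -0.01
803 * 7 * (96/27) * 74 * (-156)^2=35991667712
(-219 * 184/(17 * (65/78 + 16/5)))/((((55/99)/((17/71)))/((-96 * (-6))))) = -1253366784/8591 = -145893.00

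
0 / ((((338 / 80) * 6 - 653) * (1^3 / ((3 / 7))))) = 0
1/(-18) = -1/18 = -0.06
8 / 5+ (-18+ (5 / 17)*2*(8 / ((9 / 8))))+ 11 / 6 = -15887 / 1530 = -10.38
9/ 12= 3/ 4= 0.75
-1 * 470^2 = -220900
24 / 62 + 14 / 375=4934 / 11625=0.42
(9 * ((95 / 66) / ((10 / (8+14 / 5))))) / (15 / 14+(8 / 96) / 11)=64638 / 4985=12.97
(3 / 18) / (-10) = -1 / 60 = -0.02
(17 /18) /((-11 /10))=-85 /99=-0.86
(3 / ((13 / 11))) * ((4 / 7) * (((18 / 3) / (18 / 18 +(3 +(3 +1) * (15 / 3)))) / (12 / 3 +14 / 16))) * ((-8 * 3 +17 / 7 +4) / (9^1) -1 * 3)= -704 / 1911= -0.37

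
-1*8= -8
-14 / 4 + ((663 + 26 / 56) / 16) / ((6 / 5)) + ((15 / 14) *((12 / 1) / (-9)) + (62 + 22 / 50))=6186893 / 67200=92.07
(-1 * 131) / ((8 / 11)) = -1441 / 8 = -180.12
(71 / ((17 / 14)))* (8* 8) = 63616 / 17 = 3742.12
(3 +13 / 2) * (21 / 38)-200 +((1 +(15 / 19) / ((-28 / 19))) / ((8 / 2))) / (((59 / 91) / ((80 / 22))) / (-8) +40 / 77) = -123915599 / 637044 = -194.52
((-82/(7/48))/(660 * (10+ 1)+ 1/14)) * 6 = -47232/101641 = -0.46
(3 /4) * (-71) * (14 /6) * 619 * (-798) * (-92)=-5646479622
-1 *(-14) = 14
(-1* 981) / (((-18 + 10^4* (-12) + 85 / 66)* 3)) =0.00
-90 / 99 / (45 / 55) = -10 / 9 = -1.11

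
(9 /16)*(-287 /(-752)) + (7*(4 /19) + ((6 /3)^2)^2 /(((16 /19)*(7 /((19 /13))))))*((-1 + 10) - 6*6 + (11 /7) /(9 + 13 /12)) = -17969966313 /123219712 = -145.84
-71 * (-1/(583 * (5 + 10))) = 71/8745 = 0.01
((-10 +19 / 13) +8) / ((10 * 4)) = -7 / 520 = -0.01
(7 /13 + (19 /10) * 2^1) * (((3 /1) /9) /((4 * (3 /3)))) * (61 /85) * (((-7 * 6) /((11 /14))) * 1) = -842898 /60775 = -13.87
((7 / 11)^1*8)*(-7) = -392 / 11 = -35.64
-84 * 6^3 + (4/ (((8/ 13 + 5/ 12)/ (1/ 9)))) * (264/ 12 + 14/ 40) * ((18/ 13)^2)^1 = -189683856/ 10465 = -18125.55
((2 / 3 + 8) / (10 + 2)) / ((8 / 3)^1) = 13 / 48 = 0.27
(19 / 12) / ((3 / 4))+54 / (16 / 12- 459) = 24629 / 12357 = 1.99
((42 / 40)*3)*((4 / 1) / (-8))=-63 / 40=-1.58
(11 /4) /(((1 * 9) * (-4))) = -11 /144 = -0.08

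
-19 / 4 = -4.75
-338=-338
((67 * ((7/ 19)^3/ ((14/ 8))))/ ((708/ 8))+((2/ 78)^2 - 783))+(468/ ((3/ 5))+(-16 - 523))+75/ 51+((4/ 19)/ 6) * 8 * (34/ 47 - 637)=-353659058749492/ 491800320999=-719.11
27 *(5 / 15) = 9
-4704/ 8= -588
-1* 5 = -5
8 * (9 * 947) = 68184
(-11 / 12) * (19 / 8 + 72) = -6545 / 96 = -68.18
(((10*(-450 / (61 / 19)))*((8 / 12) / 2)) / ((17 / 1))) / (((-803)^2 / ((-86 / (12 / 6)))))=1225500 / 668666933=0.00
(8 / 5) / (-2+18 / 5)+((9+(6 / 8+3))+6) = 79 / 4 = 19.75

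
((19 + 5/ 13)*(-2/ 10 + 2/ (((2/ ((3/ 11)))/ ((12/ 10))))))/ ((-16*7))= -63/ 2860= -0.02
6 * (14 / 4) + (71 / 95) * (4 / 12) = 6056 / 285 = 21.25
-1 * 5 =-5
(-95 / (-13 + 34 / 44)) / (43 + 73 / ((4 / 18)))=4180 / 199867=0.02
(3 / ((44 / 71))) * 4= 213 / 11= 19.36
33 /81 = 11 /27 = 0.41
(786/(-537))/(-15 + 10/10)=131/1253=0.10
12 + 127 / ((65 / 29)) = 4463 / 65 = 68.66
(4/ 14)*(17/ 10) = 17/ 35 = 0.49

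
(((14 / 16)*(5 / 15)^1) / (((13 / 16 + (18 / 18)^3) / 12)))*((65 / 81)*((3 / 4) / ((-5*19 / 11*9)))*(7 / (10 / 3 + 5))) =-0.01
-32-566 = -598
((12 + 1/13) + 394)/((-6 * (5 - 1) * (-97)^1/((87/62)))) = 153091/625456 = 0.24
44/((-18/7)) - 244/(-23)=-1346/207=-6.50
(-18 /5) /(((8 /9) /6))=-243 /10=-24.30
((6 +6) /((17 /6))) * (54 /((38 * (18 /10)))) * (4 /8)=540 /323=1.67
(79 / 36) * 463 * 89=3255353 / 36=90426.47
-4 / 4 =-1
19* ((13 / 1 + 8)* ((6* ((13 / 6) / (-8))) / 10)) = -5187 / 80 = -64.84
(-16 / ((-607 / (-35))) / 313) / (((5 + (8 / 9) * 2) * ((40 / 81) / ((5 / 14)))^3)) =-23914845 / 145378073344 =-0.00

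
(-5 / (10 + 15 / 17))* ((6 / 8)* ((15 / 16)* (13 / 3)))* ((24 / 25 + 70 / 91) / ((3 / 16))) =-4777 / 370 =-12.91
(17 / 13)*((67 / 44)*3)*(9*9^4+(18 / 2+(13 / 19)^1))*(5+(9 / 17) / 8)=11953891095 / 6688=1787364.10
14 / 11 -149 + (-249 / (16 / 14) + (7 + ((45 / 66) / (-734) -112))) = -1381691 / 2936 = -470.60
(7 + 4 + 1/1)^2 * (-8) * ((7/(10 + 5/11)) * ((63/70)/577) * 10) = -798336/66355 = -12.03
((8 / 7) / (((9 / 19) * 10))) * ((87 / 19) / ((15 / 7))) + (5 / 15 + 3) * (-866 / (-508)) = 177107 / 28575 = 6.20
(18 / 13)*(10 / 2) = 90 / 13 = 6.92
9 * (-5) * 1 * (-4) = 180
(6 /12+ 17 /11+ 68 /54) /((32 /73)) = 143299 /19008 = 7.54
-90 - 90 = -180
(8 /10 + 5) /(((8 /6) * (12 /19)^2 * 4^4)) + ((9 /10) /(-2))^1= -100123 /245760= -0.41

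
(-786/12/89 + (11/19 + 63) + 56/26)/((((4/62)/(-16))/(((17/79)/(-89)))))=6023928308/154562473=38.97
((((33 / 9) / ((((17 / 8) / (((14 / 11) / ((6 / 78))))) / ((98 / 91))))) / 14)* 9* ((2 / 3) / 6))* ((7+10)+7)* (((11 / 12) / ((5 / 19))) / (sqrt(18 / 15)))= 23408* sqrt(30) / 765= 167.60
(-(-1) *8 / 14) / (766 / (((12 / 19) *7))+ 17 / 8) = 96 / 29465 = 0.00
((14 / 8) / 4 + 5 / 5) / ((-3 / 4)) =-23 / 12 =-1.92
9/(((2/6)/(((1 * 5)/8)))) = 135/8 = 16.88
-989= -989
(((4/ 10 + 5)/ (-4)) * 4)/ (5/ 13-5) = 117/ 100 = 1.17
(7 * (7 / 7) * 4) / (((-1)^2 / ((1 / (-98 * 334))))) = -0.00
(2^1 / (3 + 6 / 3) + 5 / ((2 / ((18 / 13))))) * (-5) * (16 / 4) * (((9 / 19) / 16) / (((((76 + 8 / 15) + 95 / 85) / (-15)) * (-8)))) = -8640675 / 156507104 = -0.06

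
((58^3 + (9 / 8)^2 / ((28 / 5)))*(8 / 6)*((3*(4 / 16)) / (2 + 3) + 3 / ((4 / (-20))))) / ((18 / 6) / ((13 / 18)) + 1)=-449988107283 / 600320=-749580.40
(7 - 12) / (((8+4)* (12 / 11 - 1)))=-55 / 12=-4.58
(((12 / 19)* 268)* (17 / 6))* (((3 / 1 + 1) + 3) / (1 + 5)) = 31892 / 57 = 559.51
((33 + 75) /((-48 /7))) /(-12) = 21 /16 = 1.31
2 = 2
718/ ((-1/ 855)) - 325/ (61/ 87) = -37475565/ 61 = -614353.52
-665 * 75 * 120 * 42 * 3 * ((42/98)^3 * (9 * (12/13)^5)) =-358043935.51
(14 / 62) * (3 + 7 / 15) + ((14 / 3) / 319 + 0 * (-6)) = 118286 / 148335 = 0.80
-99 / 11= -9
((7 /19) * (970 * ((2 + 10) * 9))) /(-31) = -733320 /589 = -1245.03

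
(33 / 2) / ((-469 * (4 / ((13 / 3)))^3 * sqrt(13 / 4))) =-1859 * sqrt(13) / 270144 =-0.02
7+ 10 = 17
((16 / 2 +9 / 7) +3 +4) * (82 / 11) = 9348 / 77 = 121.40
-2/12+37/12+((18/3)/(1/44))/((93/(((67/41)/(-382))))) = 8461259/2913132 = 2.90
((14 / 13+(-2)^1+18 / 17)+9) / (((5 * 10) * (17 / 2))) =2019 / 93925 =0.02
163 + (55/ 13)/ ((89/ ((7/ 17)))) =3206432/ 19669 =163.02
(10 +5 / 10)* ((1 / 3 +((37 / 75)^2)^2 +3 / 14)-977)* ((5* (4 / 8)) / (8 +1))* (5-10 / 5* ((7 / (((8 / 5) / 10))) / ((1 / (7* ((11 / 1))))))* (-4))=-259074479770229 / 3375000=-76762808.82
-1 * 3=-3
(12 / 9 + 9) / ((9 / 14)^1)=434 / 27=16.07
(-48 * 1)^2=2304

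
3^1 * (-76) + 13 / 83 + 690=38359 / 83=462.16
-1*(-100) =100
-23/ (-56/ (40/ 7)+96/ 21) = 805/ 183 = 4.40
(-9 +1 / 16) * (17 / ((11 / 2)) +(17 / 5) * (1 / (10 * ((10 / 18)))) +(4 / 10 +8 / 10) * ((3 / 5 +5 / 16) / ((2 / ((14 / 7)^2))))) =-421343 / 8000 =-52.67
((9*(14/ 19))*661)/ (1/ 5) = 416430/ 19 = 21917.37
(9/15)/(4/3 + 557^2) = 9/4653755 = 0.00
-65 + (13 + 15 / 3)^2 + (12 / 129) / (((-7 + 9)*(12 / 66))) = 11148 / 43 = 259.26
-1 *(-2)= 2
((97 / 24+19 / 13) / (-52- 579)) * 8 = -1717 / 24609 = -0.07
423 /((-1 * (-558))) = 47 /62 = 0.76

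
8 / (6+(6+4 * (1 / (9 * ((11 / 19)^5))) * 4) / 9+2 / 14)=730527336 / 899140999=0.81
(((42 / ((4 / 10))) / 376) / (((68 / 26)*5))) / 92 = 273 / 1176128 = 0.00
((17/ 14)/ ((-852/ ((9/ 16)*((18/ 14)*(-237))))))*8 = 1.95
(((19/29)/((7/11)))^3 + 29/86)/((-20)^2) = 1027719677/287770688800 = 0.00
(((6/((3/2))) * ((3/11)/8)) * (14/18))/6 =7/396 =0.02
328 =328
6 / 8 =3 / 4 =0.75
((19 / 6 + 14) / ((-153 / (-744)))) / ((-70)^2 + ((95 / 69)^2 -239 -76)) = 3378194 / 185624785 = 0.02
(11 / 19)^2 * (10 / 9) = 1210 / 3249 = 0.37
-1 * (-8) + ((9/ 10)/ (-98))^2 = 7683281/ 960400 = 8.00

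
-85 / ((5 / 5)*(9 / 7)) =-595 / 9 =-66.11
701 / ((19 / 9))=6309 / 19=332.05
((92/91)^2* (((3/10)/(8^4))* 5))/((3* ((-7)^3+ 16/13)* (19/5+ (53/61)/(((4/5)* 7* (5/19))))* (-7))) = 161345/13580207362176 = 0.00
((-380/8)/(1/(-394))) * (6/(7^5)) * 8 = 898320/16807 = 53.45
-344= -344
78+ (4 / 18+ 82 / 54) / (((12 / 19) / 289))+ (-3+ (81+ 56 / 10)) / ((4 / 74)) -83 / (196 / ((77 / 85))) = 46667225 / 19278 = 2420.75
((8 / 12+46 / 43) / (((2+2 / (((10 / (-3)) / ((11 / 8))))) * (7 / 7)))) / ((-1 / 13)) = -19.21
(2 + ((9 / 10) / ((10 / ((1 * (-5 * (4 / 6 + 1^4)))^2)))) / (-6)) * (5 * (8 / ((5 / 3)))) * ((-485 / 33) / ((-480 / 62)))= 69161 / 1584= 43.66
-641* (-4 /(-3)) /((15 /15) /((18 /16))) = -961.50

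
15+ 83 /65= 1058 /65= 16.28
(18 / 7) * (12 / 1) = 216 / 7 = 30.86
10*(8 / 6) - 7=19 / 3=6.33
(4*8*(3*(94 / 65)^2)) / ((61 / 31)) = 26295936 / 257725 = 102.03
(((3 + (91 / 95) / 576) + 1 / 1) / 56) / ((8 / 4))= 218971 / 6128640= 0.04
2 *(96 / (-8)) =-24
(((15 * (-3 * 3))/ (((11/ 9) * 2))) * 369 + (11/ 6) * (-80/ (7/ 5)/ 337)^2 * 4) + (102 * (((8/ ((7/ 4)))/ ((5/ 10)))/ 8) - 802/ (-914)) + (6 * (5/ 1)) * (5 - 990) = -8360707999499903/ 167847940722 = -49811.20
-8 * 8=-64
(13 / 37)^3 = 2197 / 50653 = 0.04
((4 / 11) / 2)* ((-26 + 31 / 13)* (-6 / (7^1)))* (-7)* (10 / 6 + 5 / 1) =-24560 / 143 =-171.75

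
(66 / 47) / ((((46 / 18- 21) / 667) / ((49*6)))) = -58241106 / 3901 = -14929.79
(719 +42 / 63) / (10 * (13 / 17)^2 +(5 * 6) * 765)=623951 / 19902720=0.03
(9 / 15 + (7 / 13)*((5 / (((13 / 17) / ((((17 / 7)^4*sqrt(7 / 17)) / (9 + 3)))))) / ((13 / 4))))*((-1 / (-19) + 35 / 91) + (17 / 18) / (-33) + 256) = 37619761 / 244530 + 15710200292405*sqrt(119) / 331687289934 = 670.53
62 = 62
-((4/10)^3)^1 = -8/125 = -0.06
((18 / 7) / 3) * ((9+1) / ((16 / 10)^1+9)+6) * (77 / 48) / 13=506 / 689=0.73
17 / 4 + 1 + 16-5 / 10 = 83 / 4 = 20.75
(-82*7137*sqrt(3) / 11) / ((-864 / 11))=32513*sqrt(3) / 48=1173.21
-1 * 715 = -715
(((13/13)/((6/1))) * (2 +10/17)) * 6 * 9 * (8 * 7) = 22176/17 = 1304.47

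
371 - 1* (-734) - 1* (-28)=1133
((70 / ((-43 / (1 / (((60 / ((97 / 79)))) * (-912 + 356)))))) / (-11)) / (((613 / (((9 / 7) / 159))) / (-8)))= 0.00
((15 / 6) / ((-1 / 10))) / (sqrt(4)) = -25 / 2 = -12.50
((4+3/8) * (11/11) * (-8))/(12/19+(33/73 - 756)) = 48545/1047069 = 0.05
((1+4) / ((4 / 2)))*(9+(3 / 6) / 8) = 725 / 32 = 22.66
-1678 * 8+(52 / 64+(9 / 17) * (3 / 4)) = -3650999 / 272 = -13422.79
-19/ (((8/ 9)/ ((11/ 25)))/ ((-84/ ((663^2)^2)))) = 1463/ 357816492150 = 0.00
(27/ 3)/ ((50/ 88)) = 15.84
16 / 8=2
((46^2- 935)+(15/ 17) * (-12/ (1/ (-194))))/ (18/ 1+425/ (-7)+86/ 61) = -23483719/ 299829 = -78.32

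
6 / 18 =1 / 3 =0.33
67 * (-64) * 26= -111488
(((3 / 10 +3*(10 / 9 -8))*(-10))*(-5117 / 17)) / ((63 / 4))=-105092 / 27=-3892.30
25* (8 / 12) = 50 / 3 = 16.67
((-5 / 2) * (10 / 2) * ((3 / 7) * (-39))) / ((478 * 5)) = 585 / 6692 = 0.09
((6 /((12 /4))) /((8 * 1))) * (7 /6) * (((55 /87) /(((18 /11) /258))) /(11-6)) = 36421 /6264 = 5.81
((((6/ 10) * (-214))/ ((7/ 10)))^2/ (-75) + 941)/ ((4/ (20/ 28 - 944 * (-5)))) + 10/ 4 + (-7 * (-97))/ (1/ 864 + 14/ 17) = 48355527695011/ 83095180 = 581929.39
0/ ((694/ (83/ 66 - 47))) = 0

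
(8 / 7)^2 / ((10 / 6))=192 / 245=0.78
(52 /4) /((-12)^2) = 13 /144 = 0.09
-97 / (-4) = 97 / 4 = 24.25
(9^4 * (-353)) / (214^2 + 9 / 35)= -50.57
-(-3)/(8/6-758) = -9/2270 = -0.00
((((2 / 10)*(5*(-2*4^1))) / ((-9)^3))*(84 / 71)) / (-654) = -112 / 5641731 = -0.00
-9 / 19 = -0.47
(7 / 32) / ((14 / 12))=0.19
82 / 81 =1.01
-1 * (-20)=20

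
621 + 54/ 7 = 4401/ 7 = 628.71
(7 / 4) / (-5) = -7 / 20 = -0.35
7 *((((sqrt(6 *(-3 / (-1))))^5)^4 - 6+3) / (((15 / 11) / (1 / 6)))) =91641992149939 / 30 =3054733071664.63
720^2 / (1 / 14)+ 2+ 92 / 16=29030431 / 4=7257607.75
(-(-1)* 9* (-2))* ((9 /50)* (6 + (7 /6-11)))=621 /50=12.42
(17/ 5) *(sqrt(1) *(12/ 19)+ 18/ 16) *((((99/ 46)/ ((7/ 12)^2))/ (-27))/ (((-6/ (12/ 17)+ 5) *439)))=299574/ 329010745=0.00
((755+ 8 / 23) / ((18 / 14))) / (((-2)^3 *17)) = -40537 / 9384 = -4.32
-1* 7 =-7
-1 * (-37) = 37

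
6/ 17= 0.35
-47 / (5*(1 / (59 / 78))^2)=-163607 / 30420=-5.38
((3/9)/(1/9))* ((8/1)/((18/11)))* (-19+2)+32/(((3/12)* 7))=-231.05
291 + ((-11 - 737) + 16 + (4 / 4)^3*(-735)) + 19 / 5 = -5861 / 5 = -1172.20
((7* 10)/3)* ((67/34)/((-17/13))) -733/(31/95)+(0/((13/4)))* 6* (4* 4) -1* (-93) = -58819019/26877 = -2188.45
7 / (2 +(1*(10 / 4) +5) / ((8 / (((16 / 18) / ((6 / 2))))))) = 126 / 41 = 3.07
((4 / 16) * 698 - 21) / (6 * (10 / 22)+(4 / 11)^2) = 37147 / 692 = 53.68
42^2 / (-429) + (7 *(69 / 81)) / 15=-215117 / 57915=-3.71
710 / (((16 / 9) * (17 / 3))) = 70.48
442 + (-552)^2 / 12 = 25834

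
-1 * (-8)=8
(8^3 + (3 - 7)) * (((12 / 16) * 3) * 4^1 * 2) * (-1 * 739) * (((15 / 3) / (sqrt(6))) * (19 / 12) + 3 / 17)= -8916035 * sqrt(6) - 20272248 / 17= -23032221.46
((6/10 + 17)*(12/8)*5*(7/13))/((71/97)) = 89628/923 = 97.11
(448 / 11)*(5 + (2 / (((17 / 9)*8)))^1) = 39088 / 187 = 209.03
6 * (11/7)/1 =66/7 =9.43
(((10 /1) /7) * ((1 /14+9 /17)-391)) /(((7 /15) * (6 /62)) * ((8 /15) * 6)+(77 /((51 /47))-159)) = 1080136875 /170227862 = 6.35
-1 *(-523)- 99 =424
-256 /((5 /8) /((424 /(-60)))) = 217088 /75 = 2894.51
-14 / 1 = -14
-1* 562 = -562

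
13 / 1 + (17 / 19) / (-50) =12333 / 950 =12.98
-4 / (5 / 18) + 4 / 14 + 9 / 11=-5119 / 385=-13.30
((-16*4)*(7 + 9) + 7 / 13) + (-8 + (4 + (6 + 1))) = -13266 / 13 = -1020.46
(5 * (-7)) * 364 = -12740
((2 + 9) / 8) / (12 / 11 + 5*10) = 121 / 4496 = 0.03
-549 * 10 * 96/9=-58560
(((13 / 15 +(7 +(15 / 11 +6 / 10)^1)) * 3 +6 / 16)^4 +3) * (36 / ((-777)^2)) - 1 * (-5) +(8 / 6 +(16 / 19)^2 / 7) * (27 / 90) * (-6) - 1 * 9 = 9271595587199732121 / 226911990067840000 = 40.86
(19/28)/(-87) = -19/2436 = -0.01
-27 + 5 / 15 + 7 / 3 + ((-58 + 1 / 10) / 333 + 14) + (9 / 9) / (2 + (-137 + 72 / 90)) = -7831423 / 744810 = -10.51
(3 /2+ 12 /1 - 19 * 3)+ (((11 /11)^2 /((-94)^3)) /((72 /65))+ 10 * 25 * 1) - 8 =11870706463 /59802048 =198.50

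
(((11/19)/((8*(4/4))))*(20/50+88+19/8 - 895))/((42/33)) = -3892449/85120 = -45.73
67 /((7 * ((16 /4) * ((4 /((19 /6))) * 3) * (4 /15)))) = 6365 /2688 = 2.37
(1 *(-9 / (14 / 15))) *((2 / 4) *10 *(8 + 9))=-11475 / 14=-819.64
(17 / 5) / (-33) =-0.10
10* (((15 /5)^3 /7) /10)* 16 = 432 /7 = 61.71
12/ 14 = 0.86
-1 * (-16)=16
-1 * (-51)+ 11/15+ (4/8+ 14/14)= 1597/30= 53.23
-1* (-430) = 430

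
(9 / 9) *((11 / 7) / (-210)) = -11 / 1470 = -0.01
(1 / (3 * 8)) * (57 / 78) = 19 / 624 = 0.03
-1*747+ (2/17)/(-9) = -114293/153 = -747.01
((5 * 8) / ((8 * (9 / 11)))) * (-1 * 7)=-385 / 9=-42.78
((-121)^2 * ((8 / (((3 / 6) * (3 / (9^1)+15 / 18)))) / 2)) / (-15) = -234256 / 35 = -6693.03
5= 5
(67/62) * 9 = 603/62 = 9.73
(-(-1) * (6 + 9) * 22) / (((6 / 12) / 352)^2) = 163553280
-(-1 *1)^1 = 1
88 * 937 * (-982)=-80971792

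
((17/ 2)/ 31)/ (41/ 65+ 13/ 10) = 1105/ 7781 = 0.14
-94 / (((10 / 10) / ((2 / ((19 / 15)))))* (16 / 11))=-7755 / 76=-102.04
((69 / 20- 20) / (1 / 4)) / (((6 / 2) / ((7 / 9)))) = -2317 / 135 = -17.16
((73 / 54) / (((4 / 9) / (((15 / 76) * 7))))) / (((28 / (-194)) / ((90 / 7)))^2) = 6954427125 / 208544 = 33347.53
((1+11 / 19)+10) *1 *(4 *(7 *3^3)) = 166320 / 19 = 8753.68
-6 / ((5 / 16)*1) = -96 / 5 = -19.20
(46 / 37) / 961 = 46 / 35557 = 0.00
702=702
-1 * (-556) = 556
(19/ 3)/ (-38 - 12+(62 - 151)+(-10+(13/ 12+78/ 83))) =-6308/ 146389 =-0.04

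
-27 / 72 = -3 / 8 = -0.38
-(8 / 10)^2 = -16 / 25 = -0.64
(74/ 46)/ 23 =0.07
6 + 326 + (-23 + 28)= 337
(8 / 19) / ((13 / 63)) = 504 / 247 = 2.04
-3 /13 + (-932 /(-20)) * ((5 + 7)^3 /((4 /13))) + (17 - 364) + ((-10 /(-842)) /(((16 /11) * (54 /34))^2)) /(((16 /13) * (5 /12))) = 1779664353216773 /6809287680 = 261358.37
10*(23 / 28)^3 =60835 / 10976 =5.54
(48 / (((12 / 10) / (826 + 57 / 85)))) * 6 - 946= 3356734 / 17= 197454.94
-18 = -18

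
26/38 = 13/19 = 0.68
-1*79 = -79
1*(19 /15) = 1.27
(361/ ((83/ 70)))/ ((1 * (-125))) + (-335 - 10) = -347.44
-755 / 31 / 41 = -755 / 1271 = -0.59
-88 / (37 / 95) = -8360 / 37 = -225.95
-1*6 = -6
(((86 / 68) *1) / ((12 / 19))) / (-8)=-817 / 3264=-0.25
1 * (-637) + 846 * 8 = 6131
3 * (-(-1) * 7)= 21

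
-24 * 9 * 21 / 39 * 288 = -435456 / 13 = -33496.62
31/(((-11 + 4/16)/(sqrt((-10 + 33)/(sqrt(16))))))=-62 * sqrt(23)/43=-6.91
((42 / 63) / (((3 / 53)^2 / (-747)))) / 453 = -466294 / 1359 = -343.12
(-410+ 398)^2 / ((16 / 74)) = 666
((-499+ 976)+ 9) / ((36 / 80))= 1080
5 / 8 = 0.62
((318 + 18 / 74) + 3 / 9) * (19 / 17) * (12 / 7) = 2687512 / 4403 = 610.38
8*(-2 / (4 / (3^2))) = -36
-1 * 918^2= -842724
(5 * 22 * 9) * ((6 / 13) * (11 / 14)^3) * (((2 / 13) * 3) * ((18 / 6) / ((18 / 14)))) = 1976535 / 8281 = 238.68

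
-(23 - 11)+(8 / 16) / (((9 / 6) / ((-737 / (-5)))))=557 / 15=37.13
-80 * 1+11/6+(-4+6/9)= -163/2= -81.50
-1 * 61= -61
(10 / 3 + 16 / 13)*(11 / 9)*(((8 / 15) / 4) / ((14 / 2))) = 3916 / 36855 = 0.11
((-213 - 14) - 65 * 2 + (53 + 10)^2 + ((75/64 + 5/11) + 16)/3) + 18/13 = 99370405/27456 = 3619.26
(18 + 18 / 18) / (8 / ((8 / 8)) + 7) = 19 / 15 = 1.27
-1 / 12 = -0.08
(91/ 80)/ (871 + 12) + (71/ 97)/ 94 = 2922589/ 322047760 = 0.01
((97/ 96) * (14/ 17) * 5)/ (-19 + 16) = -3395/ 2448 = -1.39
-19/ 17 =-1.12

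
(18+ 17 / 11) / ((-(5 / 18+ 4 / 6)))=-3870 / 187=-20.70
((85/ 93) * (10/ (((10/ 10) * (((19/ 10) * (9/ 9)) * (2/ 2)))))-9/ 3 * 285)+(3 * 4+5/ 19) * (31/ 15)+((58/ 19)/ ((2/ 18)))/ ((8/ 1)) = -29028683/ 35340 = -821.41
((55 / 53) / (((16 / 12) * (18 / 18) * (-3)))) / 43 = -0.01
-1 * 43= -43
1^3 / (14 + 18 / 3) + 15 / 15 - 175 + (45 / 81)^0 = -3459 / 20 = -172.95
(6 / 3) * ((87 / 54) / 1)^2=841 / 162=5.19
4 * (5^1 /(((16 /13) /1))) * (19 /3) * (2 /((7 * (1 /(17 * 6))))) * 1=20995 /7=2999.29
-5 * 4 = -20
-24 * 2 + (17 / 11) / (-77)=-40673 / 847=-48.02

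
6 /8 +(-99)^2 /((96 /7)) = 22893 /32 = 715.41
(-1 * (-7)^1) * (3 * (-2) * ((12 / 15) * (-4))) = 672 / 5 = 134.40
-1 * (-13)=13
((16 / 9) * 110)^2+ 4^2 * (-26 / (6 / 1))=3091984 / 81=38172.64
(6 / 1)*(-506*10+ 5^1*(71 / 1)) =-28230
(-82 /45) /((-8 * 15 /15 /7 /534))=25543 /30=851.43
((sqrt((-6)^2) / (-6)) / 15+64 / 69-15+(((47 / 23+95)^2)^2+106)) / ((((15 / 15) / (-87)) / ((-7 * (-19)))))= -1435879875827343828 / 1399205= -1026211224107.51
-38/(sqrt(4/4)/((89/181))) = -3382/181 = -18.69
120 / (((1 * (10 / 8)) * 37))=96 / 37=2.59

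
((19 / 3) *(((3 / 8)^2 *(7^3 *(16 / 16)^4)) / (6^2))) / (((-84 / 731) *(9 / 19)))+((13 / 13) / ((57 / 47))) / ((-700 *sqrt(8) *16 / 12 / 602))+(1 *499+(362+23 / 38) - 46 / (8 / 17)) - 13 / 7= 6686244241 / 11031552 - 2021 *sqrt(2) / 15200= 605.91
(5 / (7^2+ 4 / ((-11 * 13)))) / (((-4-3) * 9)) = -715 / 441189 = -0.00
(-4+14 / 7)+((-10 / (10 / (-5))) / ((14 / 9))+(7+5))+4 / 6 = 583 / 42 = 13.88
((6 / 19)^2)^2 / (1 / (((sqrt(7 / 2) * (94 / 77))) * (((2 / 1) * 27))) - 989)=-16512564396672 / 1642177956515054921 - 36181728 * sqrt(14) / 1642177956515054921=-0.00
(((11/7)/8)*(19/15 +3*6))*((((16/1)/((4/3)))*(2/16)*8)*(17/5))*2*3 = 162129/175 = 926.45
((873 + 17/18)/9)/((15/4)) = 31462/1215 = 25.89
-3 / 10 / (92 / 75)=-45 / 184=-0.24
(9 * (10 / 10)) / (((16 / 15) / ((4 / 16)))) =135 / 64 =2.11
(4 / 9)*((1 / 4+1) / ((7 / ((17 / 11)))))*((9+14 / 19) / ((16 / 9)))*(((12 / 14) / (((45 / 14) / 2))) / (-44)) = -3145 / 386232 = -0.01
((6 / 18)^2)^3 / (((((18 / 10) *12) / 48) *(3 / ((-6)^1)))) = -40 / 6561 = -0.01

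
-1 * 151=-151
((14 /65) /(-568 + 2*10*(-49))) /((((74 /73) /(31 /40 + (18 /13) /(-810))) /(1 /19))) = -1849309 /331043824800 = -0.00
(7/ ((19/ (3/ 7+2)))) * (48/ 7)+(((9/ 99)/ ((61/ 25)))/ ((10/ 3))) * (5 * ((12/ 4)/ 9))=1098397/ 178486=6.15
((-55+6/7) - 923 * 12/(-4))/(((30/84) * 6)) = 19004/15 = 1266.93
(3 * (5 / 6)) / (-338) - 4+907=610423 / 676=902.99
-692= -692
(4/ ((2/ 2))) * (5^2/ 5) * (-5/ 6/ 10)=-5/ 3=-1.67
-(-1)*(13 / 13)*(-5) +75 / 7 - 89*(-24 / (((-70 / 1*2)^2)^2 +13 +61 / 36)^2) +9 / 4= 42651487612555535755711 / 5355343736105618075548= 7.96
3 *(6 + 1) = 21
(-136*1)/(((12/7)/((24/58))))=-32.83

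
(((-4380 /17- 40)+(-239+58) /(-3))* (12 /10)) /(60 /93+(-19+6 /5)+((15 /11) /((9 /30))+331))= -4127123 /4614276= -0.89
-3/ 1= -3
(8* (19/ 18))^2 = 5776/ 81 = 71.31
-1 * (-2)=2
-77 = -77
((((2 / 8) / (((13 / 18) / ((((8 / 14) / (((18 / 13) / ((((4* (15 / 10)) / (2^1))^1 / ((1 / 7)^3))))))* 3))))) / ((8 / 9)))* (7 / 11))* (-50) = -694575 / 44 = -15785.80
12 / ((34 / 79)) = 474 / 17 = 27.88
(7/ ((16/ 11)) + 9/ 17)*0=0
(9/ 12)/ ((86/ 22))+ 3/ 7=747/ 1204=0.62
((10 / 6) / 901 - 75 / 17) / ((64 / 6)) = -745 / 1802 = -0.41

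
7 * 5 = 35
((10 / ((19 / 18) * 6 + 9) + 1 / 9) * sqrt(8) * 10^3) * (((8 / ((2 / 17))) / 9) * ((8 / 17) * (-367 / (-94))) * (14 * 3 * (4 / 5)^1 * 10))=207821824000 * sqrt(2) / 29187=10069703.71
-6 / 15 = -2 / 5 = -0.40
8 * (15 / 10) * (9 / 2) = 54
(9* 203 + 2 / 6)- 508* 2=2434 / 3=811.33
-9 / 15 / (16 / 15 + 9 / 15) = -9 / 25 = -0.36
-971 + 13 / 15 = -970.13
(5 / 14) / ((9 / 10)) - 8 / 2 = -227 / 63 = -3.60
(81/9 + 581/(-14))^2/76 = 13.90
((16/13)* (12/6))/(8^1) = 4/13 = 0.31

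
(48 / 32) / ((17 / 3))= 9 / 34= 0.26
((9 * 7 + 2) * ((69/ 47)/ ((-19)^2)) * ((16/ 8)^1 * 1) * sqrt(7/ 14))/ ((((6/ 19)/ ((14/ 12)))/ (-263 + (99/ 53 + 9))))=-139843795 * sqrt(2)/ 567948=-348.22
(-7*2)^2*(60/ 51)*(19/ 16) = 4655/ 17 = 273.82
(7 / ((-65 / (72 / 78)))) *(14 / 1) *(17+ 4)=-24696 / 845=-29.23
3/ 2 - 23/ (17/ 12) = -501/ 34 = -14.74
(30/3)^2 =100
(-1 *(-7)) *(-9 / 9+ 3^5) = 1694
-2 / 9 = -0.22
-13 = -13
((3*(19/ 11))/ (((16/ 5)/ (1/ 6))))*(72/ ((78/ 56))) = 1995/ 143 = 13.95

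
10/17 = 0.59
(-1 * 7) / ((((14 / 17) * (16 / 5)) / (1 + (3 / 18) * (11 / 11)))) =-595 / 192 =-3.10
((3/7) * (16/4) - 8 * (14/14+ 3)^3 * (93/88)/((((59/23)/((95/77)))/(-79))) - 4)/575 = 1027290256/28734475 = 35.75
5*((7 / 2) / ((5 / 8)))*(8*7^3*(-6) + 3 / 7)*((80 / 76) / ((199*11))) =-9219600 / 41591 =-221.67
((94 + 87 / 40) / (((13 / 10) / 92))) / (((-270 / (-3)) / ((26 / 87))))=88481 / 3915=22.60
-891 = -891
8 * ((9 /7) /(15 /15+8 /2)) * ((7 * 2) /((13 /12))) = 1728 /65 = 26.58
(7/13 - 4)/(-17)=0.20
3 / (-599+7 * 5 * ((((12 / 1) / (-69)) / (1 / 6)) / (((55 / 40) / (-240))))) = 759 / 1461253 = 0.00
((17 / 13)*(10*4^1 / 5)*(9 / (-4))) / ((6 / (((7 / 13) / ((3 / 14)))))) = -1666 / 169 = -9.86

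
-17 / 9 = -1.89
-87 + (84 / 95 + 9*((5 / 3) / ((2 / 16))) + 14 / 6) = 10322 / 285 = 36.22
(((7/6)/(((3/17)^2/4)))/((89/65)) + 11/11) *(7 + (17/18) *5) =55997923/43254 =1294.63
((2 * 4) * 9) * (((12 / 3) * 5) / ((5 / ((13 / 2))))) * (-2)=-3744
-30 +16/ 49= -1454/ 49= -29.67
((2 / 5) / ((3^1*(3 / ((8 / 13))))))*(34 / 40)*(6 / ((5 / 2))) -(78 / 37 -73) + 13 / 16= 207099899 / 2886000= 71.76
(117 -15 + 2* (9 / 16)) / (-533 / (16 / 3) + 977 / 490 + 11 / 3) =-1212750 / 1108697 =-1.09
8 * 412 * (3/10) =4944/5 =988.80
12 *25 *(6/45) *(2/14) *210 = 1200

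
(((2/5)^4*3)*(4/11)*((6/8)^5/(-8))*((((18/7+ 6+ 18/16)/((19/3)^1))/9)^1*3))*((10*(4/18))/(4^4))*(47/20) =-2067201/239697920000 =-0.00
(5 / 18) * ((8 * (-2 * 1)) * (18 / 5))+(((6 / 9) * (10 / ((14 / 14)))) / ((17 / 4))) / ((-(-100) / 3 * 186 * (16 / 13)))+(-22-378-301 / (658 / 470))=-39904427 / 63240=-631.00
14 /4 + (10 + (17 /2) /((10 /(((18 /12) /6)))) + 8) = 21.71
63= 63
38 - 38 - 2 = -2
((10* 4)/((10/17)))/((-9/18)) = -136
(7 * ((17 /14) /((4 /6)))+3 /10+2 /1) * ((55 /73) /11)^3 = 7525 /1556068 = 0.00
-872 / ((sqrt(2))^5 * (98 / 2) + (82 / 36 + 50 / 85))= 234011664 / 7193472023 - 16003516032 * sqrt(2) / 7193472023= -3.11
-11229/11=-1020.82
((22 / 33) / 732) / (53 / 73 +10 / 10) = 73 / 138348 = 0.00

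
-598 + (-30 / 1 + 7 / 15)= -9413 / 15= -627.53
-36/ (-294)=6/ 49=0.12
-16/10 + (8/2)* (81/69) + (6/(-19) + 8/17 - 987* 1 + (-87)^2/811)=-29353906242/30124595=-974.42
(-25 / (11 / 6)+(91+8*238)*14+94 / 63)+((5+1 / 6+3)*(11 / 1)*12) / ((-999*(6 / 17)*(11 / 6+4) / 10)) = 2147122042 / 76923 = 27912.61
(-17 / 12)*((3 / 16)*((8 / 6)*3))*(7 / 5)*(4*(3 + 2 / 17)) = -371 / 20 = -18.55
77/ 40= 1.92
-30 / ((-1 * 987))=10 / 329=0.03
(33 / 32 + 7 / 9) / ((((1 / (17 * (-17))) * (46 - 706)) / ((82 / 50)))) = 6173329 / 4752000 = 1.30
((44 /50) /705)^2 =0.00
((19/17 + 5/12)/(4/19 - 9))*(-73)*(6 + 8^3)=112439929/17034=6600.91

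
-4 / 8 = -1 / 2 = -0.50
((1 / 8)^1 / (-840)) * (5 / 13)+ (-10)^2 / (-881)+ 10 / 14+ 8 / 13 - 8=-6.78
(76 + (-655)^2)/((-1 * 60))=-429101/60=-7151.68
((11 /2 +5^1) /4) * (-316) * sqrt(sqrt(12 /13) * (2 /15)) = -553 * 39^(3 /4) * sqrt(5) /65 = -296.89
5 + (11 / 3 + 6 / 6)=29 / 3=9.67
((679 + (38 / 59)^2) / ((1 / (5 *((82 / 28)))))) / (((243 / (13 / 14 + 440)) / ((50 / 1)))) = 74821978499875 / 82896534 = 902594.78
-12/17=-0.71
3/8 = 0.38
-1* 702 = -702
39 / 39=1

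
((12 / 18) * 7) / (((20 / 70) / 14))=686 / 3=228.67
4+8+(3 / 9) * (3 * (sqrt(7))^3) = 12+7 * sqrt(7) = 30.52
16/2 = 8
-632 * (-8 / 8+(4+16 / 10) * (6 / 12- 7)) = 118184 / 5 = 23636.80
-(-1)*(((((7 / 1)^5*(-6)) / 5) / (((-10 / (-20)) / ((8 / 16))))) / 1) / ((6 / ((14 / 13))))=-235298 / 65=-3619.97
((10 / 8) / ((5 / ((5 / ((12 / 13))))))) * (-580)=-9425 / 12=-785.42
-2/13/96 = -1/624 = -0.00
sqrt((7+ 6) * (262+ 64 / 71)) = 3 * sqrt(1914302) / 71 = 58.46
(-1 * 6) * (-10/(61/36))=2160/61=35.41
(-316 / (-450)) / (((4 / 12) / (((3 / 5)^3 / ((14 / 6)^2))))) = 12798 / 153125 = 0.08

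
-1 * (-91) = 91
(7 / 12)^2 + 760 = 109489 / 144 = 760.34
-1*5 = -5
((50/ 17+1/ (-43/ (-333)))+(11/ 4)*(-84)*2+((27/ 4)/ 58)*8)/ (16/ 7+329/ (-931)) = -1269841706/ 5448143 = -233.08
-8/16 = -1/2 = -0.50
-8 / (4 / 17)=-34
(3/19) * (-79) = -237/19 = -12.47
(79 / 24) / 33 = 79 / 792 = 0.10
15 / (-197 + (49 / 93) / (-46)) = -12834 / 168563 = -0.08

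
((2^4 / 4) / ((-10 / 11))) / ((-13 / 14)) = 308 / 65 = 4.74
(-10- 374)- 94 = -478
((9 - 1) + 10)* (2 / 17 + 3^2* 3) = 8298 / 17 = 488.12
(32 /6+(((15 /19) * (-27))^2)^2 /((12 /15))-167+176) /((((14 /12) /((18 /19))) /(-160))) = -581163011405280 /17332693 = -33529873.94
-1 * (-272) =272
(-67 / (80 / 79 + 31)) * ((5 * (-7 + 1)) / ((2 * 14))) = 26465 / 11802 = 2.24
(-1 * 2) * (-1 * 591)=1182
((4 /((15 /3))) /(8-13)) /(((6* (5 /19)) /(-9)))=114 /125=0.91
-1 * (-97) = 97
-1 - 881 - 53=-935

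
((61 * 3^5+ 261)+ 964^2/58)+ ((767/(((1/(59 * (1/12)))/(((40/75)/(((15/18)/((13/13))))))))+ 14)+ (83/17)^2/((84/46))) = 295214326583/8800050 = 33546.89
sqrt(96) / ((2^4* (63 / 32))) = 8* sqrt(6) / 63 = 0.31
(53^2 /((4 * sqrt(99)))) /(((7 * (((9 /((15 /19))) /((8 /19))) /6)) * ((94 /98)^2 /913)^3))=2183537027.02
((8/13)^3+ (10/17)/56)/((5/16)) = 1018788/1307215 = 0.78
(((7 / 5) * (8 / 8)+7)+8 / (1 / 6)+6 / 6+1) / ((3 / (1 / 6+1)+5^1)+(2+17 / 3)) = 3.83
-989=-989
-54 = -54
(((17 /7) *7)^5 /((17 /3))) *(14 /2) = 1753941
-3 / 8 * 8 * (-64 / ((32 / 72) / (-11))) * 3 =-14256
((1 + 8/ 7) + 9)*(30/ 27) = 260/ 21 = 12.38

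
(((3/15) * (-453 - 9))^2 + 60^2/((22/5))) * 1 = 9355.94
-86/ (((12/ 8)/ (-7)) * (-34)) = -602/ 51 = -11.80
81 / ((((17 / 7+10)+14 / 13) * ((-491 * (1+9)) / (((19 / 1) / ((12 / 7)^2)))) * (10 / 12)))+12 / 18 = 475888799 / 724126800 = 0.66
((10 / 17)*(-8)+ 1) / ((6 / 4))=-42 / 17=-2.47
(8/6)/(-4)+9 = 26/3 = 8.67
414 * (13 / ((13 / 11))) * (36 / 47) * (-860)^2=121252982400 / 47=2579850689.36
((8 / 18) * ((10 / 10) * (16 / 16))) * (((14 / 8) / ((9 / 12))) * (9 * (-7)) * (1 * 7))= -1372 / 3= -457.33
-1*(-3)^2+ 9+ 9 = 9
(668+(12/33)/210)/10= 66.80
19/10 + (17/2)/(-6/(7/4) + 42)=229/108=2.12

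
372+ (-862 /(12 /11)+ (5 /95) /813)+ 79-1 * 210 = -16965953 /30894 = -549.17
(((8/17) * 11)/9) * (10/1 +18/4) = 1276/153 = 8.34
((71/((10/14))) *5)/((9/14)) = 6958/9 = 773.11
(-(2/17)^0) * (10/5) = -2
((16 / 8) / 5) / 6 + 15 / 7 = 232 / 105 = 2.21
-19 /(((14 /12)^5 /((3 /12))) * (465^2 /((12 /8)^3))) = -13851 /403788175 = -0.00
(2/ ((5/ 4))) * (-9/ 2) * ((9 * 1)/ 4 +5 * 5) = -981/ 5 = -196.20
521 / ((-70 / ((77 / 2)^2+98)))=-470463 / 40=-11761.58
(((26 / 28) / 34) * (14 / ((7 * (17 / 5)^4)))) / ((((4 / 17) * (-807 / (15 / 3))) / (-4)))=40625 / 943620258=0.00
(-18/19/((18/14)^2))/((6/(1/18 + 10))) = -8869/9234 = -0.96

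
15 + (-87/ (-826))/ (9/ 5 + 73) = 4634295/ 308924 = 15.00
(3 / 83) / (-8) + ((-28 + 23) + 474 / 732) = -4.36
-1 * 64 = -64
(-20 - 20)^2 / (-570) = -160 / 57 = -2.81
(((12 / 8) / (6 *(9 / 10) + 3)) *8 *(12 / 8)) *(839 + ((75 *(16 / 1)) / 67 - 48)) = 812955 / 469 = 1733.38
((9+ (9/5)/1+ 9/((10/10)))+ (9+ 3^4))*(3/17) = 1647/85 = 19.38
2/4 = 1/2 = 0.50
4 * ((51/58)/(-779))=-102/22591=-0.00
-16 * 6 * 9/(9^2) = -32/3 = -10.67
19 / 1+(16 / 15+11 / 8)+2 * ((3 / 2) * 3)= 3653 / 120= 30.44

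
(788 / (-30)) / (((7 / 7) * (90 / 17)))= -3349 / 675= -4.96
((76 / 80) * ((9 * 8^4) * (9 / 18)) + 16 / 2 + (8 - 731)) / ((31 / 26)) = 2183402 / 155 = 14086.46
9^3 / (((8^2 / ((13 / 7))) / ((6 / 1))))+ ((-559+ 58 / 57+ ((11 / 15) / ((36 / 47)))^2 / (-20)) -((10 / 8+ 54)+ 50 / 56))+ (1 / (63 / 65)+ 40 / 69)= -8663781508301 / 17840088000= -485.64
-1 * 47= -47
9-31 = -22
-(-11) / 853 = 11 / 853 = 0.01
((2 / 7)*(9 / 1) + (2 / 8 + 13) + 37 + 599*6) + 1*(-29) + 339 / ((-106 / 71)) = 5031881 / 1484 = 3390.76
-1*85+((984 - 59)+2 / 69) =57962 / 69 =840.03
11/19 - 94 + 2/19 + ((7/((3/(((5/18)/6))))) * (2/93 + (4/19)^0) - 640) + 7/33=-4616089939/6297588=-732.99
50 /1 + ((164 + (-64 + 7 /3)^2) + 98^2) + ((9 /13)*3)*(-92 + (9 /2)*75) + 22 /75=82666091 /5850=14130.96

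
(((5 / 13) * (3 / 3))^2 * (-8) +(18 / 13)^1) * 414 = 14076 / 169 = 83.29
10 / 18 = 5 / 9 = 0.56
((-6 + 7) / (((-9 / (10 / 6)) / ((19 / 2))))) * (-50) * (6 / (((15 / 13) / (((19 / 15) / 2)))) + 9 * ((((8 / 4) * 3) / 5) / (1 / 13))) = 1023815 / 81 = 12639.69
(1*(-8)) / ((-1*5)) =8 / 5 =1.60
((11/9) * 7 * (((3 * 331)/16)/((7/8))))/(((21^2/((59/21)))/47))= 181.70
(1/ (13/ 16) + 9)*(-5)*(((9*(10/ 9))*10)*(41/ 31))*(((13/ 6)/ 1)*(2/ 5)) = -545300/ 93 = -5863.44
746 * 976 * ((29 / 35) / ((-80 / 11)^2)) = 79840277 / 7000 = 11405.75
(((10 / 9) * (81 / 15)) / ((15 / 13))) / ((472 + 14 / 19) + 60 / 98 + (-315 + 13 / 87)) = 1052961 / 32094760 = 0.03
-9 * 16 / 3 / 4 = -12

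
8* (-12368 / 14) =-49472 / 7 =-7067.43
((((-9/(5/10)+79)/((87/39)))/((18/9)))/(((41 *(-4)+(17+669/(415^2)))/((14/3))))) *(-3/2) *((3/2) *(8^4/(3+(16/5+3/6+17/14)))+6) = 509.35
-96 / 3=-32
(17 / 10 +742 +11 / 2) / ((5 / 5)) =3746 / 5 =749.20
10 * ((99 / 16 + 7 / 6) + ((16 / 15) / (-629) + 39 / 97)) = 113550553 / 1464312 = 77.55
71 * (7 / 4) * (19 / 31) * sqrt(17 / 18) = 9443 * sqrt(34) / 744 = 74.01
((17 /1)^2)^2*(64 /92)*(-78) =-104234208 /23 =-4531922.09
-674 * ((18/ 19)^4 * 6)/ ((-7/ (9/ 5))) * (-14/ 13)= -7641412992/ 8470865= -902.08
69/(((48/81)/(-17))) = -1979.44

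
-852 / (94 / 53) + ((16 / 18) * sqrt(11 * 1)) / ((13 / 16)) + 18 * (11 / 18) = -465.75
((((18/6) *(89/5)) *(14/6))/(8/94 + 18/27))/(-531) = -29281/93810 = -0.31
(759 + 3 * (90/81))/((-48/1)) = -2287/144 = -15.88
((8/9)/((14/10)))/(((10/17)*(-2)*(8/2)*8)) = -17/1008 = -0.02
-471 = -471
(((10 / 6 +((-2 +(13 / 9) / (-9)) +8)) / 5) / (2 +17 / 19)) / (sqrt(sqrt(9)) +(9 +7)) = 184832 / 5635575- 11552 * sqrt(3) / 5635575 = 0.03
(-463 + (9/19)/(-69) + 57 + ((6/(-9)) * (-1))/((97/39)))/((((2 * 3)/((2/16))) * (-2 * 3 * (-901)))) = -17198863/10999436832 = -0.00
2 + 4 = 6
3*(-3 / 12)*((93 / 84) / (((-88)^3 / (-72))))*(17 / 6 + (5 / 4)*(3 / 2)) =-0.00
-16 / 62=-8 / 31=-0.26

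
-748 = -748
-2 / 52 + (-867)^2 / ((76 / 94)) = 229640980 / 247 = 929720.57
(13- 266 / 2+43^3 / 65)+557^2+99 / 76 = 1538086227 / 4940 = 311353.49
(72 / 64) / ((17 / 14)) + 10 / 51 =229 / 204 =1.12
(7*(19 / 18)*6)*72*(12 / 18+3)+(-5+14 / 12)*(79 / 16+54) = 1101895 / 96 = 11478.07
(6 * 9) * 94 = 5076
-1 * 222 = -222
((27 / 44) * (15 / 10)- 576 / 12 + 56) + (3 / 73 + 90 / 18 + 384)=397.96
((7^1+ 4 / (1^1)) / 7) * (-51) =-561 / 7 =-80.14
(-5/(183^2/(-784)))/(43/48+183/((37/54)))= 2320640/5312773101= 0.00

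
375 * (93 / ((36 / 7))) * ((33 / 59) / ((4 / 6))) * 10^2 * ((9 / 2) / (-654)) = -201403125 / 51448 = -3914.69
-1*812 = -812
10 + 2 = 12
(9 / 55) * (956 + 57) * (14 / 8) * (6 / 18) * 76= 404187 / 55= 7348.85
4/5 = 0.80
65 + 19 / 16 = 1059 / 16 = 66.19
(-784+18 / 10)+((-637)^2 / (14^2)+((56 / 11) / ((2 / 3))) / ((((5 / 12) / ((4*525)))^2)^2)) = 1084005354701083371 / 220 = 4927297066823106.23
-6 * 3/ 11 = -18/ 11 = -1.64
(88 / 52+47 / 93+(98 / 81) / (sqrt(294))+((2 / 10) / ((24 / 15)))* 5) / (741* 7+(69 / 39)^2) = 1183* sqrt(6) / 213143076+354913 / 652586208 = 0.00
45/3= 15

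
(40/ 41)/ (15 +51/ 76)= 3040/ 48831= 0.06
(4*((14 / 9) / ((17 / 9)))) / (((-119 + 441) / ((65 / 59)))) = 260 / 23069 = 0.01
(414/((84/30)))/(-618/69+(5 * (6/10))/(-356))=-1694916/102767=-16.49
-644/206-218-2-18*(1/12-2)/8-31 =-249.81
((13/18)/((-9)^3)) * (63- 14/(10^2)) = -40859/656100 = -0.06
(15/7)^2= 225/49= 4.59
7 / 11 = 0.64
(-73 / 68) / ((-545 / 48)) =876 / 9265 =0.09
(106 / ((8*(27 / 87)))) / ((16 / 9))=1537 / 64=24.02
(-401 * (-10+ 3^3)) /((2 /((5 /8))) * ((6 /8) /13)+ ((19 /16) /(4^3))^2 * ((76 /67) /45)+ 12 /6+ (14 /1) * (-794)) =70042862223360 /114191497601969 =0.61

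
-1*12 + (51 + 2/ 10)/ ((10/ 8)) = 724/ 25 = 28.96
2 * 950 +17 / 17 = 1901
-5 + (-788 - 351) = -1144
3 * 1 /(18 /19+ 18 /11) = 209 /180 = 1.16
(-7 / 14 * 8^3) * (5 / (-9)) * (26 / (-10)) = -3328 / 9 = -369.78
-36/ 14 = -18/ 7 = -2.57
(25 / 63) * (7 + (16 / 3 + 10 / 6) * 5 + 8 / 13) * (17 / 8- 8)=-325475 / 3276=-99.35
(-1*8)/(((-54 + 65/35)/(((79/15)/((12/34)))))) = 37604/16425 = 2.29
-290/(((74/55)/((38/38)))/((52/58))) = -7150/37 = -193.24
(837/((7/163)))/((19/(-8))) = -1091448/133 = -8206.38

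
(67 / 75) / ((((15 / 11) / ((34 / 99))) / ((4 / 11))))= 9112 / 111375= 0.08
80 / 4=20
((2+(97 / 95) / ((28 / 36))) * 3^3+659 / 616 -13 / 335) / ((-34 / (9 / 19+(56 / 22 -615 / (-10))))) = -9567046679871 / 55722978080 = -171.69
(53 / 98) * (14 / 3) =53 / 21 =2.52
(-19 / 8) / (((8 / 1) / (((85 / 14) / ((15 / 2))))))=-323 / 1344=-0.24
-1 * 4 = -4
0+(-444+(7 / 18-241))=-12323 / 18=-684.61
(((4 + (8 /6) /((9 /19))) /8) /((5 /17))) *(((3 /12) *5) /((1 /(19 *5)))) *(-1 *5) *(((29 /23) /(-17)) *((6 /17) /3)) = 13775 /918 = 15.01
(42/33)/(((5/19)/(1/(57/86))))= 1204/165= 7.30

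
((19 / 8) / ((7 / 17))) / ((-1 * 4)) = -323 / 224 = -1.44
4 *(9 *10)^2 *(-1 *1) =-32400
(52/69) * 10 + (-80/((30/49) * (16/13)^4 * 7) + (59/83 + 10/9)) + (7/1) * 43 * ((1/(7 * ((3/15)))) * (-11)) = -332693916073/140746752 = -2363.78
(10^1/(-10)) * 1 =-1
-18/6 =-3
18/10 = 9/5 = 1.80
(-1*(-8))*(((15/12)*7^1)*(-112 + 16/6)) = -22960/3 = -7653.33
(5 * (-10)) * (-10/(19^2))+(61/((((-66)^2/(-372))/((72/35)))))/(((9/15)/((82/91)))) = -409280556/27824797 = -14.71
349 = 349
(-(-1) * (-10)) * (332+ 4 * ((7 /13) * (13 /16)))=-6675 /2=-3337.50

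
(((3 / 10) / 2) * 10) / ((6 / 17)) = 17 / 4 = 4.25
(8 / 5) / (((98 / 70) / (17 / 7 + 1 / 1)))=192 / 49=3.92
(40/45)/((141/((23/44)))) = 46/13959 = 0.00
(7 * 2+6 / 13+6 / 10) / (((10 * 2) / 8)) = 1958 / 325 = 6.02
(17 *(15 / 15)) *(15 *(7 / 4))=1785 / 4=446.25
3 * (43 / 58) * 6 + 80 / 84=8707 / 609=14.30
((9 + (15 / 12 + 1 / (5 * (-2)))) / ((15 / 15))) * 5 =203 / 4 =50.75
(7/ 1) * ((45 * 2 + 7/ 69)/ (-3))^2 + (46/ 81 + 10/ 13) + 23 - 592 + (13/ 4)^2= 51310777301/ 8912592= 5757.11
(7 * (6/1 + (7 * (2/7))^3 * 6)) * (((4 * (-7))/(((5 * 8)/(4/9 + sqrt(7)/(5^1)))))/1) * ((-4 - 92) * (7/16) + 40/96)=24451/5 + 220059 * sqrt(7)/100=10712.41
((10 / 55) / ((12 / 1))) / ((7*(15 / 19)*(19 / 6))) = 1 / 1155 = 0.00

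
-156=-156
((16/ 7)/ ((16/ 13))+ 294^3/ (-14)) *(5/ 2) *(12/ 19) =-20062230/ 7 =-2866032.86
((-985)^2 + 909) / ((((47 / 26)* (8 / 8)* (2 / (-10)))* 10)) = -12624742 / 47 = -268611.53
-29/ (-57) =29/ 57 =0.51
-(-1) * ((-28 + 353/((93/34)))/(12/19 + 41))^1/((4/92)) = 4106926/73563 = 55.83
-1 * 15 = -15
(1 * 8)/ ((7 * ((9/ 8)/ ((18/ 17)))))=128/ 119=1.08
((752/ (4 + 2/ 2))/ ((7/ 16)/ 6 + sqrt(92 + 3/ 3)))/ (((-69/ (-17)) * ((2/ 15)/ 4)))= -17181696/ 19711897 + 235634688 * sqrt(93)/ 19711897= 114.41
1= 1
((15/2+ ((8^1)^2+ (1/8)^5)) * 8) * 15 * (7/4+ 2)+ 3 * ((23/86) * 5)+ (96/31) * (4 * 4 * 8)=711442838421/21839872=32575.41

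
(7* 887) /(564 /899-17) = -5581891 /14719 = -379.23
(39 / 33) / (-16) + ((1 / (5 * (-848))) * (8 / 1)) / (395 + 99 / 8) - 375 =-57011137959 / 151999760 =-375.07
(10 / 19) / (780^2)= 1 / 1155960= 0.00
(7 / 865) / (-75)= -7 / 64875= -0.00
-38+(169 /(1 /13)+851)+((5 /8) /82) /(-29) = 57262235 /19024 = 3010.00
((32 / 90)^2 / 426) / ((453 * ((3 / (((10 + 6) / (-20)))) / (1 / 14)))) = -256 / 20515973625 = -0.00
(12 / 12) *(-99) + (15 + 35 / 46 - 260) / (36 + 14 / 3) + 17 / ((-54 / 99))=-2292601 / 16836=-136.17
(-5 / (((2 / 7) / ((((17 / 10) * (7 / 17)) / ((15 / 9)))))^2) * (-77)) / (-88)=-151263 / 16000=-9.45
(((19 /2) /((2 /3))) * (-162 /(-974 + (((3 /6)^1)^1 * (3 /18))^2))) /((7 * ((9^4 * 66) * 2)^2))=19 /42088704709590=0.00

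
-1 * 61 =-61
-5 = -5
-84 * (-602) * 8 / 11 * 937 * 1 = 379057728 / 11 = 34459793.45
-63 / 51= -21 / 17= -1.24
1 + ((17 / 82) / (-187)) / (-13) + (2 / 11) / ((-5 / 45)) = -7461 / 11726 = -0.64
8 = 8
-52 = -52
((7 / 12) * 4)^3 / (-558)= -343 / 15066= -0.02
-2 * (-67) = 134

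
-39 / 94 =-0.41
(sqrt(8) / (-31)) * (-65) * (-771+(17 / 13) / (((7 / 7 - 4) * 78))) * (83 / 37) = -973340585 * sqrt(2) / 134199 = -10257.24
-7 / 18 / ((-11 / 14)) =49 / 99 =0.49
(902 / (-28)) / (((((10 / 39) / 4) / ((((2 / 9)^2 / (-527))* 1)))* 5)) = 23452 / 2490075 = 0.01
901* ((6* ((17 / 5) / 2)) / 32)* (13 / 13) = 45951 / 160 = 287.19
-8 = -8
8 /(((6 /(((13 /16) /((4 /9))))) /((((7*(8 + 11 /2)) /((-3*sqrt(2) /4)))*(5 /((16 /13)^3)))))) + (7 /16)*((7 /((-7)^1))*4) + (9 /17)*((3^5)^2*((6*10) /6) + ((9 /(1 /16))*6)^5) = 17332899292667185 /68-26990145*sqrt(2) /65536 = 254895577832758.53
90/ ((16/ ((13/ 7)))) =585/ 56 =10.45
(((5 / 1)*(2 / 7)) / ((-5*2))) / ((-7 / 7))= 1 / 7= 0.14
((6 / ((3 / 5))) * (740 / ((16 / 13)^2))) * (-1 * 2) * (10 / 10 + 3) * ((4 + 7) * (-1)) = 1719575 / 4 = 429893.75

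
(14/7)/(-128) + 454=29055/64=453.98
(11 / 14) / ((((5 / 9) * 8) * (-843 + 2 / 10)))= -99 / 471968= -0.00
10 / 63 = 0.16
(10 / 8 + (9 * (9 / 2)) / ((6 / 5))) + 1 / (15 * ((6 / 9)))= 351 / 10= 35.10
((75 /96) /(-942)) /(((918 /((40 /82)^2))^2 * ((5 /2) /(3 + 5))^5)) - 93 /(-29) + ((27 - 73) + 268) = 1831307983966749821 /8131669199118819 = 225.21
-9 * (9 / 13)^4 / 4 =-59049 / 114244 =-0.52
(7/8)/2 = 7/16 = 0.44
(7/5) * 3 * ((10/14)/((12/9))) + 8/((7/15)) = 19.39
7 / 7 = 1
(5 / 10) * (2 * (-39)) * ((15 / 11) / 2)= -585 / 22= -26.59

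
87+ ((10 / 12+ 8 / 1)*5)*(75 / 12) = 8713 / 24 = 363.04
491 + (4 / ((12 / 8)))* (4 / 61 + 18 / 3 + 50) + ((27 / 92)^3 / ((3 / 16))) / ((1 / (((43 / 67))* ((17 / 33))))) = 640.55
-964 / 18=-482 / 9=-53.56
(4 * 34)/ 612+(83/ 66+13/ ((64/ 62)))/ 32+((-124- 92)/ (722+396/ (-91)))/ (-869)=171398367931/ 261508211712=0.66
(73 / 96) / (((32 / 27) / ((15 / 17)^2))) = 147825 / 295936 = 0.50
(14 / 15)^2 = 196 / 225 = 0.87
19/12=1.58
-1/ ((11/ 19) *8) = -19/ 88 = -0.22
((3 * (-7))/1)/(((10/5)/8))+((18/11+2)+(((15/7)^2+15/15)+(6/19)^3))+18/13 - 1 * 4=-3717792956/48061013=-77.36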